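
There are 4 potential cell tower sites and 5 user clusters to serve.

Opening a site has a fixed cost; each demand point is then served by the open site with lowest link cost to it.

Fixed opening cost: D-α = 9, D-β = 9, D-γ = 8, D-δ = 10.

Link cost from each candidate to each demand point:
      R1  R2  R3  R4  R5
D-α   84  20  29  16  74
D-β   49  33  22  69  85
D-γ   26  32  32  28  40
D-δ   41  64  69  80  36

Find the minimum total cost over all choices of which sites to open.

Open {D-α, D-γ}: assign each demand point to its cheapest open site.
  R1→D-γ 26, R2→D-α 20, R3→D-α 29, R4→D-α 16, R5→D-γ 40
  link cost 131, fixed 17 → total 148.
Compare {D-α, D-β, D-γ}: link cost 124 + fixed 26 = 150.
Compare {D-α, D-γ, D-δ}: link cost 127 + fixed 27 = 154.
Compare {D-α, D-β, D-γ, D-δ}: link cost 120 + fixed 36 = 156.
All other subsets cost ≥ 150. Minimum total cost: 148.

148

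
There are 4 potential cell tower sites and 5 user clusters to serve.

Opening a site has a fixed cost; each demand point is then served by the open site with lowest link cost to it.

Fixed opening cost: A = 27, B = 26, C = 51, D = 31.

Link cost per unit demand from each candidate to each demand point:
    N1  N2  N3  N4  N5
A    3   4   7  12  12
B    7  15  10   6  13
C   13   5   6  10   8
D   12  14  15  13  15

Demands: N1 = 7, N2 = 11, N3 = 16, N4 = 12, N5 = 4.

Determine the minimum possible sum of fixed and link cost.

350

Open {A, B}: assign each demand point to its cheapest open site.
  N1→A 7×3=21, N2→A 11×4=44, N3→A 16×7=112, N4→B 12×6=72, N5→A 4×12=48
  link cost 297, fixed 53 → total 350.
Compare {A, B, C}: link cost 265 + fixed 104 = 369.
Compare {B, C}: link cost 304 + fixed 77 = 381.
Compare {A, B, D}: link cost 297 + fixed 84 = 381.
All other subsets cost ≥ 369. Minimum total cost: 350.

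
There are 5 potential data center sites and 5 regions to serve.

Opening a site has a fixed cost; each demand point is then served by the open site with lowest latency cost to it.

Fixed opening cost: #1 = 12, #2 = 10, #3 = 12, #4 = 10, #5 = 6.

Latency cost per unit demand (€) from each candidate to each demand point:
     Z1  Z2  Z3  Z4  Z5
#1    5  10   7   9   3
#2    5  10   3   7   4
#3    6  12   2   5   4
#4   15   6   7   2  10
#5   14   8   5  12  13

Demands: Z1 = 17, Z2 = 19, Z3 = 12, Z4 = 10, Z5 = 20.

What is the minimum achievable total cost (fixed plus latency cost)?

Open {#1, #3, #4}: assign each demand point to its cheapest open site.
  Z1→#1 17×5=85, Z2→#4 19×6=114, Z3→#3 12×2=24, Z4→#4 10×2=20, Z5→#1 20×3=60
  latency cost 303, fixed 34 → total 337.
Compare {#1, #3, #4, #5}: latency cost 303 + fixed 40 = 343.
Compare {#1, #2, #4}: latency cost 315 + fixed 32 = 347.
Compare {#1, #2, #3, #4}: latency cost 303 + fixed 44 = 347.
All other subsets cost ≥ 343. Minimum total cost: 337.

337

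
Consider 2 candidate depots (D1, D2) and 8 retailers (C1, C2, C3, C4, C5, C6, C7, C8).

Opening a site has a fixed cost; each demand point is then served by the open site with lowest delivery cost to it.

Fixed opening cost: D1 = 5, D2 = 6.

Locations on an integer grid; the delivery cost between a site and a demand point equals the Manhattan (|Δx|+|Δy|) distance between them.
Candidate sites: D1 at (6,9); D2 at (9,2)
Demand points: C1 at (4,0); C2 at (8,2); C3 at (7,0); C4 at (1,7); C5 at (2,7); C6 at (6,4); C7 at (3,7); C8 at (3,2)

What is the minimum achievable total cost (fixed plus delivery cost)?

52

Open {D1, D2}: assign each demand point to its cheapest open site.
  C1→D2 7, C2→D2 1, C3→D2 4, C4→D1 7, C5→D1 6, C6→D1 5, C7→D1 5, C8→D2 6
  delivery cost 41, fixed 11 → total 52.
Compare {D2}: delivery cost 59 + fixed 6 = 65.
Compare {D1}: delivery cost 63 + fixed 5 = 68.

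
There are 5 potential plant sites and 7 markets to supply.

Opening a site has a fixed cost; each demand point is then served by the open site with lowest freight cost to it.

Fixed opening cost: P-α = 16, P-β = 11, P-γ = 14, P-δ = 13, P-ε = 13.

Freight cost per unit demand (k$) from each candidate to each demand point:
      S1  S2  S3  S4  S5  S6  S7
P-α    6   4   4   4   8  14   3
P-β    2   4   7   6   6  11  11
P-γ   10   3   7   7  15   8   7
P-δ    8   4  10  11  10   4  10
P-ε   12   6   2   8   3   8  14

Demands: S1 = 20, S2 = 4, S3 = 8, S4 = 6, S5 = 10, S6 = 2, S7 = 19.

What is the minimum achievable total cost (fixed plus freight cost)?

Open {P-α, P-β, P-ε}: assign each demand point to its cheapest open site.
  S1→P-β 20×2=40, S2→P-α 4×4=16, S3→P-ε 8×2=16, S4→P-α 6×4=24, S5→P-ε 10×3=30, S6→P-ε 2×8=16, S7→P-α 19×3=57
  freight cost 199, fixed 40 → total 239.
Compare {P-α, P-β, P-δ, P-ε}: freight cost 191 + fixed 53 = 244.
Compare {P-α, P-β, P-γ, P-ε}: freight cost 195 + fixed 54 = 249.
Compare {P-α, P-β, P-γ, P-δ, P-ε}: freight cost 187 + fixed 67 = 254.
All other subsets cost ≥ 244. Minimum total cost: 239.

239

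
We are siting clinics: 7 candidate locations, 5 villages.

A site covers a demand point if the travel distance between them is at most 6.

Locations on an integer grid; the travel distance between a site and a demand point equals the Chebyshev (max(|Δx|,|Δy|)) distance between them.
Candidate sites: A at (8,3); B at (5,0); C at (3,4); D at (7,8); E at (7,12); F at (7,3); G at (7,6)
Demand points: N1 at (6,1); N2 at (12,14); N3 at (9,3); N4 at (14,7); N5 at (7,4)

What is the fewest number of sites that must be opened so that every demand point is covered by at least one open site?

Coverage sets (demand points within 6 of each site):
  A: {N1, N3, N4, N5}
  B: {N1, N3, N5}
  C: {N1, N3, N5}
  D: {N2, N3, N5}
  E: {N2}
  F: {N1, N3, N5}
  G: {N1, N3, N5}
No single site covers all 5 demand points.
But {A, D} covers everything, so the minimum is 2.

2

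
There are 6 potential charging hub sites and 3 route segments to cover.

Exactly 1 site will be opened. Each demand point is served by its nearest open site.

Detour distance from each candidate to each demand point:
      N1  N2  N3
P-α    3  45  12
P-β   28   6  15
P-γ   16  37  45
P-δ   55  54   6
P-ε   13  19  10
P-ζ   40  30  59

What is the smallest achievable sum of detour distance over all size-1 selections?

42

Open {P-ε}.
  N1→P-ε 13, N2→P-ε 19, N3→P-ε 10  ⇒ total 42.
Compare {P-β}: total 49.
Compare {P-α}: total 60.
No size-1 selection does better; minimum is 42.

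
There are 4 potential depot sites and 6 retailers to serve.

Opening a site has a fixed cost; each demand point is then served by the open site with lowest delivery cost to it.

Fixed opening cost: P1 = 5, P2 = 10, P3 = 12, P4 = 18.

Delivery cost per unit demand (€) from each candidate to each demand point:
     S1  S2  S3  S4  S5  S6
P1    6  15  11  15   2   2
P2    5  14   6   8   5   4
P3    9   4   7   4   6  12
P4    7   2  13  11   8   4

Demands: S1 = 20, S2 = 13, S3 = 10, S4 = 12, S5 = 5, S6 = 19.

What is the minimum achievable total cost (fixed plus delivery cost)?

327

Open {P1, P2, P3, P4}: assign each demand point to its cheapest open site.
  S1→P2 20×5=100, S2→P4 13×2=26, S3→P2 10×6=60, S4→P3 12×4=48, S5→P1 5×2=10, S6→P1 19×2=38
  delivery cost 282, fixed 45 → total 327.
Compare {P1, P2, P3}: delivery cost 308 + fixed 27 = 335.
Compare {P1, P3, P4}: delivery cost 312 + fixed 35 = 347.
Compare {P1, P3}: delivery cost 338 + fixed 17 = 355.
All other subsets cost ≥ 335. Minimum total cost: 327.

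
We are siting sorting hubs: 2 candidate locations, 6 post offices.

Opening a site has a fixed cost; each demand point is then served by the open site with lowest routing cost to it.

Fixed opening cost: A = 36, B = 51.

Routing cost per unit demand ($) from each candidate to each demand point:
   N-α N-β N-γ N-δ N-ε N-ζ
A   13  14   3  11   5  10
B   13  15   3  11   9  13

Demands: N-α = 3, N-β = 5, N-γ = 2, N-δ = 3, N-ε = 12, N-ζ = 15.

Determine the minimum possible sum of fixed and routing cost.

Open {A}: assign each demand point to its cheapest open site.
  N-α→A 3×13=39, N-β→A 5×14=70, N-γ→A 2×3=6, N-δ→A 3×11=33, N-ε→A 12×5=60, N-ζ→A 15×10=150
  routing cost 358, fixed 36 → total 394.
Compare {A, B}: routing cost 358 + fixed 87 = 445.
Compare {B}: routing cost 456 + fixed 51 = 507.

394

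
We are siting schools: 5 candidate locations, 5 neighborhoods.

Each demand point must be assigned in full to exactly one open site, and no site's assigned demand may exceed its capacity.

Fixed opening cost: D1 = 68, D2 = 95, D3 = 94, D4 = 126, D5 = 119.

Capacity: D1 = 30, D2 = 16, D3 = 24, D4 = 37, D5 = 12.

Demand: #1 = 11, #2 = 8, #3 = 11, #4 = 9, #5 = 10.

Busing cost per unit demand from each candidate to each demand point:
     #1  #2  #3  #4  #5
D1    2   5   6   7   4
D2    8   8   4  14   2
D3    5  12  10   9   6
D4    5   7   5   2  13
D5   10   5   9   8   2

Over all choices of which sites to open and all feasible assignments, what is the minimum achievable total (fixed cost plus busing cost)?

369

Open {D1, D4}; cheapest assignment that respects the capacities:
  D1 (cap 30, load 29): #1, #2, #5 — cost 11×2 + 8×5 + 10×4 = 102
  D4 (cap 37, load 20): #3, #4 — cost 11×5 + 9×2 = 73
  Shipping 175, fixed 194 → total 369.
  Any other capacity-feasible assignment to {D1, D4} ships for at least 175.
Compare {D1, D3}: its best feasible assignment gives total 431.
Compare {D1, D2, D4}: its best feasible assignment gives total 444.
Every other set of open sites that can feasibly serve all demand totals ≥ 431 even under its best assignment. Minimum: 369.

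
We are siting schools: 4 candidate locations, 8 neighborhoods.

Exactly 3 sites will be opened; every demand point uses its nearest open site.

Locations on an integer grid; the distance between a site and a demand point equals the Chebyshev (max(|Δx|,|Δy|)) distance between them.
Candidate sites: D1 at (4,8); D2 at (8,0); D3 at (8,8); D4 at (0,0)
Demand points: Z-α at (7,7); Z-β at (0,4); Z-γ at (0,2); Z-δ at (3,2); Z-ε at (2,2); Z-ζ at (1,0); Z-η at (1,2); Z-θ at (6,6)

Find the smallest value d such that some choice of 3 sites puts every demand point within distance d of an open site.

Open {D1, D2, D4}.
  Farthest demand point is Z-β at distance 4 (to D1); all others are ≤ 4.
With {D1, D3, D4} the worst case is 4.
With {D2, D3, D4} the worst case is 4.
No size-3 selection achieves below 4.

4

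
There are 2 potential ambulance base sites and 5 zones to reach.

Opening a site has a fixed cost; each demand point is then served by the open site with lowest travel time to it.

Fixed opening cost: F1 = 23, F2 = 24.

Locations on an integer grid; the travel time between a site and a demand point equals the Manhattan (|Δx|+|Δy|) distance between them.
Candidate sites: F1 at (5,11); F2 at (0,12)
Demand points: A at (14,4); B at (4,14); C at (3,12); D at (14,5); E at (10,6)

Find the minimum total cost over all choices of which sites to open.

Open {F1}: assign each demand point to its cheapest open site.
  A→F1 16, B→F1 4, C→F1 3, D→F1 15, E→F1 10
  travel time 48, fixed 23 → total 71.
Compare {F2}: travel time 68 + fixed 24 = 92.
Compare {F1, F2}: travel time 48 + fixed 47 = 95.

71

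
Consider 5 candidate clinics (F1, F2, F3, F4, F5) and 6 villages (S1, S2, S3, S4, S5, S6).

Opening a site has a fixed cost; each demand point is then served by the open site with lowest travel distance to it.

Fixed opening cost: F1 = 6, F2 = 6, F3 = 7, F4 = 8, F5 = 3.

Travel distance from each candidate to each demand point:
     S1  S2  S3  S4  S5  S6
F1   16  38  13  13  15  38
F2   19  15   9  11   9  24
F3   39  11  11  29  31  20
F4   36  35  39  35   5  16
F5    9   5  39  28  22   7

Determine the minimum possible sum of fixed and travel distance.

59

Open {F2, F5}: assign each demand point to its cheapest open site.
  S1→F5 9, S2→F5 5, S3→F2 9, S4→F2 11, S5→F2 9, S6→F5 7
  travel distance 50, fixed 9 → total 59.
Compare {F2, F4, F5}: travel distance 46 + fixed 17 = 63.
Compare {F1, F2, F5}: travel distance 50 + fixed 15 = 65.
Compare {F2, F3, F5}: travel distance 50 + fixed 16 = 66.
All other subsets cost ≥ 63. Minimum total cost: 59.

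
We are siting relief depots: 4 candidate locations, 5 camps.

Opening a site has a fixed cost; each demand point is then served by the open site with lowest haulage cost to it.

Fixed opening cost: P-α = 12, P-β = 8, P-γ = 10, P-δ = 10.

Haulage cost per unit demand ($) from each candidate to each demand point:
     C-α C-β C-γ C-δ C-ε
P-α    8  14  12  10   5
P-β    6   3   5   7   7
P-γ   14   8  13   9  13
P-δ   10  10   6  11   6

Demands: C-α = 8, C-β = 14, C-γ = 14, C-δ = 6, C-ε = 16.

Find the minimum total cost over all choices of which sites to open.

302

Open {P-α, P-β}: assign each demand point to its cheapest open site.
  C-α→P-β 8×6=48, C-β→P-β 14×3=42, C-γ→P-β 14×5=70, C-δ→P-β 6×7=42, C-ε→P-α 16×5=80
  haulage cost 282, fixed 20 → total 302.
Compare {P-α, P-β, P-γ}: haulage cost 282 + fixed 30 = 312.
Compare {P-α, P-β, P-δ}: haulage cost 282 + fixed 30 = 312.
Compare {P-β, P-δ}: haulage cost 298 + fixed 18 = 316.
All other subsets cost ≥ 312. Minimum total cost: 302.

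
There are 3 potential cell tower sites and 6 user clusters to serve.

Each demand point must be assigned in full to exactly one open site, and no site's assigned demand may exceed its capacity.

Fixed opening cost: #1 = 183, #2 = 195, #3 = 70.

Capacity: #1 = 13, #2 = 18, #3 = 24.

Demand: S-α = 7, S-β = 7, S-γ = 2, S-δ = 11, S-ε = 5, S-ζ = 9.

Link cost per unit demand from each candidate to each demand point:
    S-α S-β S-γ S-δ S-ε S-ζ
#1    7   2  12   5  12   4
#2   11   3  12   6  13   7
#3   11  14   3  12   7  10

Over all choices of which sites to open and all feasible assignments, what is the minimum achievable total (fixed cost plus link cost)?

Open {#2, #3}; cheapest assignment that respects the capacities:
  #2 (cap 18, load 18): S-β, S-δ — cost 7×3 + 11×6 = 87
  #3 (cap 24, load 23): S-α, S-γ, S-ε, S-ζ — cost 7×11 + 2×3 + 5×7 + 9×10 = 208
  Shipping 295, fixed 265 → total 560.
  Any other capacity-feasible assignment to {#2, #3} ships for at least 295.
Compare {#1, #2, #3}: its best feasible assignment gives total 689.
Every other set of open sites that can feasibly serve all demand totals ≥ 689 even under its best assignment. Minimum: 560.

560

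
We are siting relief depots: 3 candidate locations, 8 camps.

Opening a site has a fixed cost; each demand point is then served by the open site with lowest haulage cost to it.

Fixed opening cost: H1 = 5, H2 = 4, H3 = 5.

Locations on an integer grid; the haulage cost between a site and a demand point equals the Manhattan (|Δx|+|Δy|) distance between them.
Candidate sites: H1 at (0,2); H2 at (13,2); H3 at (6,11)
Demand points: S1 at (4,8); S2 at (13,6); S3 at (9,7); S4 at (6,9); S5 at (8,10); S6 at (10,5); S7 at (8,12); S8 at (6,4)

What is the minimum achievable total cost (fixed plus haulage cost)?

46

Open {H2, H3}: assign each demand point to its cheapest open site.
  S1→H3 5, S2→H2 4, S3→H3 7, S4→H3 2, S5→H3 3, S6→H2 6, S7→H3 3, S8→H3 7
  haulage cost 37, fixed 9 → total 46.
Compare {H1, H2, H3}: haulage cost 37 + fixed 14 = 51.
Compare {H3}: haulage cost 49 + fixed 5 = 54.
Compare {H1, H3}: haulage cost 49 + fixed 10 = 59.
All other subsets cost ≥ 51. Minimum total cost: 46.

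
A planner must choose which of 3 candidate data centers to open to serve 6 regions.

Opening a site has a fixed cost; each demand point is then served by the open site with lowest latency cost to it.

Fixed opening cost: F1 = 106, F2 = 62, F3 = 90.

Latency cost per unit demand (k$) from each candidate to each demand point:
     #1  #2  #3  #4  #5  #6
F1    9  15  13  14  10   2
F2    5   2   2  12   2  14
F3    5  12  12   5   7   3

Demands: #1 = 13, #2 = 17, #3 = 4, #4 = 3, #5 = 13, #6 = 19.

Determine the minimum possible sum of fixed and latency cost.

357

Open {F2, F3}: assign each demand point to its cheapest open site.
  #1→F2 13×5=65, #2→F2 17×2=34, #3→F2 4×2=8, #4→F3 3×5=15, #5→F2 13×2=26, #6→F3 19×3=57
  latency cost 205, fixed 152 → total 357.
Compare {F1, F2}: latency cost 207 + fixed 168 = 375.
Compare {F1, F2, F3}: latency cost 186 + fixed 258 = 444.
Compare {F2}: latency cost 435 + fixed 62 = 497.
All other subsets cost ≥ 375. Minimum total cost: 357.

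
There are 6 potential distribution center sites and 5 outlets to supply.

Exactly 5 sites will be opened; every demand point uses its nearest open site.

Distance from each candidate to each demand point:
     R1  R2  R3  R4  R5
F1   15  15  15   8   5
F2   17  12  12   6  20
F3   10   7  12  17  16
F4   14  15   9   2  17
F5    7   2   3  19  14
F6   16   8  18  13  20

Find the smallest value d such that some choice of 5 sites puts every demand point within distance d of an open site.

7

Open {F1, F2, F3, F4, F5}.
  Farthest demand point is R1 at distance 7 (to F5); all others are ≤ 7.
With {F1, F2, F3, F5, F6} the worst case is 7.
With {F1, F2, F4, F5, F6} the worst case is 7.
No size-5 selection achieves below 7.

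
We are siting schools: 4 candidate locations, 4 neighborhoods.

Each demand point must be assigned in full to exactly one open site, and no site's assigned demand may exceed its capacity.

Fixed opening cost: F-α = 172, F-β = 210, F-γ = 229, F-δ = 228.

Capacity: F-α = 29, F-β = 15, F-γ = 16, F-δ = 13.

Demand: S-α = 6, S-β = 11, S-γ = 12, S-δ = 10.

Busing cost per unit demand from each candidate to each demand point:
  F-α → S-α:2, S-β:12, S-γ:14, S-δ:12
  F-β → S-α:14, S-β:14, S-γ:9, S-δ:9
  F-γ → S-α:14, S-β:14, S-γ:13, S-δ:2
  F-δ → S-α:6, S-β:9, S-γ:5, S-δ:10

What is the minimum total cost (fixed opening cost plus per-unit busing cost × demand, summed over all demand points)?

Open {F-α, F-δ}; cheapest assignment that respects the capacities:
  F-α (cap 29, load 27): S-α, S-β, S-δ — cost 6×2 + 11×12 + 10×12 = 264
  F-δ (cap 13, load 12): S-γ — cost 12×5 = 60
  Shipping 324, fixed 400 → total 724.
  Any other capacity-feasible assignment to {F-α, F-δ} ships for at least 324.
Compare {F-α, F-γ}: its best feasible assignment gives total 733.
Compare {F-α, F-β}: its best feasible assignment gives total 754.
Every other set of open sites that can feasibly serve all demand totals ≥ 733 even under its best assignment. Minimum: 724.

724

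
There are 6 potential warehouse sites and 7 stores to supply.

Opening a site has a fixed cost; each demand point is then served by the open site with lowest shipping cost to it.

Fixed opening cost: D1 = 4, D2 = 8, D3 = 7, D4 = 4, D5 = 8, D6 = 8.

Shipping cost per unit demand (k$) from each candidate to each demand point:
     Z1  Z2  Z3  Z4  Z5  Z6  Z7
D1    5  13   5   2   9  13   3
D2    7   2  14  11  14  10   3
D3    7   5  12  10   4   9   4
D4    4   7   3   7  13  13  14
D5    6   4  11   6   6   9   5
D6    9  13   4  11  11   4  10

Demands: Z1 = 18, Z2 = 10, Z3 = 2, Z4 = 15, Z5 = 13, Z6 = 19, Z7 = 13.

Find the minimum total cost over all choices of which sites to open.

Open {D1, D2, D3, D4, D6}: assign each demand point to its cheapest open site.
  Z1→D4 18×4=72, Z2→D2 10×2=20, Z3→D4 2×3=6, Z4→D1 15×2=30, Z5→D3 13×4=52, Z6→D6 19×4=76, Z7→D1 13×3=39
  shipping cost 295, fixed 31 → total 326.
Compare {D1, D2, D3, D4, D5, D6}: shipping cost 295 + fixed 39 = 334.
Compare {D1, D2, D3, D6}: shipping cost 315 + fixed 27 = 342.
Compare {D1, D3, D4, D5, D6}: shipping cost 315 + fixed 31 = 346.
All other subsets cost ≥ 334. Minimum total cost: 326.

326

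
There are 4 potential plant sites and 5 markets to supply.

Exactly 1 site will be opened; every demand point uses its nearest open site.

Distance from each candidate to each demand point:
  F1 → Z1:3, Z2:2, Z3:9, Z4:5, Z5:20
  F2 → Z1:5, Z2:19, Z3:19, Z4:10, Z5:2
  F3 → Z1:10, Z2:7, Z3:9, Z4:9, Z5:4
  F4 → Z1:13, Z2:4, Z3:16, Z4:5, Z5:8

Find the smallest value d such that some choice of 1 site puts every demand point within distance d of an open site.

10

Open {F3}.
  Farthest demand point is Z1 at distance 10 (to F3); all others are ≤ 10.
With {F4} the worst case is 16.
With {F2} the worst case is 19.
No size-1 selection achieves below 10.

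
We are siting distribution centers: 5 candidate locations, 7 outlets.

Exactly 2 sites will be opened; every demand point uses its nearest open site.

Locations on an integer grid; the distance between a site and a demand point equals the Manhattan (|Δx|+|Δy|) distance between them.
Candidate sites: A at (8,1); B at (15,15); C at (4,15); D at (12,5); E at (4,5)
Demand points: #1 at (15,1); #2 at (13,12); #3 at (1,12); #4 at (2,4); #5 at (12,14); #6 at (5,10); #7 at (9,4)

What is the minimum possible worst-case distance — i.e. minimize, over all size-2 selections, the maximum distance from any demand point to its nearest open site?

10

Open {D, E}.
  Farthest demand point is #3 at distance 10 (to E); all others are ≤ 10.
With {C, D} the worst case is 11.
With {A, C} the worst case is 12.
No size-2 selection achieves below 10.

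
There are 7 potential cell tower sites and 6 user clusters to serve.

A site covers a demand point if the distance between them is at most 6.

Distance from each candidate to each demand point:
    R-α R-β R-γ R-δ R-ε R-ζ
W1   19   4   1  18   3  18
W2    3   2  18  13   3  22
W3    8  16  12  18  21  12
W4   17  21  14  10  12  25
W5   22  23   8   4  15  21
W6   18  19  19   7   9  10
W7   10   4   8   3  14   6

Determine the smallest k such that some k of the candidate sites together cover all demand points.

3

Coverage sets (demand points within 6 of each site):
  W1: {R-β, R-γ, R-ε}
  W2: {R-α, R-β, R-ε}
  W3: {}
  W4: {}
  W5: {R-δ}
  W6: {}
  W7: {R-β, R-δ, R-ζ}
No 2 sites suffice: every size-2 union leaves at least one demand point uncovered.
But {W1, W2, W7} covers everything, so the minimum is 3.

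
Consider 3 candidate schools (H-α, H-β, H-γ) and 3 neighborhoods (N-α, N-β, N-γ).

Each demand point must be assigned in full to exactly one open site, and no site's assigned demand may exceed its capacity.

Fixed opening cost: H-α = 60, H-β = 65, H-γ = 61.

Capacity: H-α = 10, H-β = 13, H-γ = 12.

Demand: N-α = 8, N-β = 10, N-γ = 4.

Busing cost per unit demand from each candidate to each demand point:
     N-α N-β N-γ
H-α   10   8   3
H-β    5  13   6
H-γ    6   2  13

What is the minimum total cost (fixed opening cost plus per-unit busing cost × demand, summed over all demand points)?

210

Open {H-β, H-γ}; cheapest assignment that respects the capacities:
  H-β (cap 13, load 12): N-α, N-γ — cost 8×5 + 4×6 = 64
  H-γ (cap 12, load 10): N-β — cost 10×2 = 20
  Shipping 84, fixed 126 → total 210.
  Any other capacity-feasible assignment to {H-β, H-γ} ships for at least 84.
Compare {H-α, H-β, H-γ}: its best feasible assignment gives total 258.
Compare {H-α, H-β}: its best feasible assignment gives total 269.
Every other set of open sites that can feasibly serve all demand totals ≥ 258 even under its best assignment. Minimum: 210.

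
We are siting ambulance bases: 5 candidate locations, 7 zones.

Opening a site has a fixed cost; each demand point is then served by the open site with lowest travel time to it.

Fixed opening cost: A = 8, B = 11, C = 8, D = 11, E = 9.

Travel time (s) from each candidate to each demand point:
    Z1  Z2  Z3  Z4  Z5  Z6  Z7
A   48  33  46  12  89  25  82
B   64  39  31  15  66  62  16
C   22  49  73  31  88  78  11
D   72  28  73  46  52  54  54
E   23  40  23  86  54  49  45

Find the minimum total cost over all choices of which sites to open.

205

Open {A, C, E}: assign each demand point to its cheapest open site.
  Z1→C 22, Z2→A 33, Z3→E 23, Z4→A 12, Z5→E 54, Z6→A 25, Z7→C 11
  travel time 180, fixed 25 → total 205.
Compare {A, C, D, E}: travel time 173 + fixed 36 = 209.
Compare {A, B, E}: travel time 186 + fixed 28 = 214.
Compare {A, B, C, E}: travel time 180 + fixed 36 = 216.
All other subsets cost ≥ 209. Minimum total cost: 205.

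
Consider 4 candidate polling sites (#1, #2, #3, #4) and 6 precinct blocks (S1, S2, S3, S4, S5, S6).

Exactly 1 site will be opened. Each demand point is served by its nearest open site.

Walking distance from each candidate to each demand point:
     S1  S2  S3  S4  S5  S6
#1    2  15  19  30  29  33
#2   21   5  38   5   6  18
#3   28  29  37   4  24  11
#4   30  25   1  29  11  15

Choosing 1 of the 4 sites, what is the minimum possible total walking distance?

93

Open {#2}.
  S1→#2 21, S2→#2 5, S3→#2 38, S4→#2 5, S5→#2 6, S6→#2 18  ⇒ total 93.
Compare {#4}: total 111.
Compare {#1}: total 128.
No size-1 selection does better; minimum is 93.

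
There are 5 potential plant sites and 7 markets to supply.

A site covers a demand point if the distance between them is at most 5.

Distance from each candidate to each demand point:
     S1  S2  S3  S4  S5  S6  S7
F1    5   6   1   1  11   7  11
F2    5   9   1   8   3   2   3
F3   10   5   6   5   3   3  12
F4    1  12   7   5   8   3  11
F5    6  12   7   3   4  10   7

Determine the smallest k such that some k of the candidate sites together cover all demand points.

Coverage sets (demand points within 5 of each site):
  F1: {S1, S3, S4}
  F2: {S1, S3, S5, S6, S7}
  F3: {S2, S4, S5, S6}
  F4: {S1, S4, S6}
  F5: {S4, S5}
No single site covers all 7 demand points.
But {F2, F3} covers everything, so the minimum is 2.

2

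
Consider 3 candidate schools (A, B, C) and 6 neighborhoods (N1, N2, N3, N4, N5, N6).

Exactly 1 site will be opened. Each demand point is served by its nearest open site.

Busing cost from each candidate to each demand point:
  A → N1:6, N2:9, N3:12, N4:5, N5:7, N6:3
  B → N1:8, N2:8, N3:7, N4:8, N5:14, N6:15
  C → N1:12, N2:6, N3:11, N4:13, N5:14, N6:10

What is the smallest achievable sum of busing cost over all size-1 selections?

42

Open {A}.
  N1→A 6, N2→A 9, N3→A 12, N4→A 5, N5→A 7, N6→A 3  ⇒ total 42.
Compare {B}: total 60.
Compare {C}: total 66.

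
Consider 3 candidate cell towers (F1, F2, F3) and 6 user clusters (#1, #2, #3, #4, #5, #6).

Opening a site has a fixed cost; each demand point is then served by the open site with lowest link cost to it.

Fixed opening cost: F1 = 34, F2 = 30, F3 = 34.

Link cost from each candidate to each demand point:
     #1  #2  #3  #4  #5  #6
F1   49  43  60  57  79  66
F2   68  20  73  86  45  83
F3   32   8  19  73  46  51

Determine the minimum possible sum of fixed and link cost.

263

Open {F3}: assign each demand point to its cheapest open site.
  #1→F3 32, #2→F3 8, #3→F3 19, #4→F3 73, #5→F3 46, #6→F3 51
  link cost 229, fixed 34 → total 263.
Compare {F1, F3}: link cost 213 + fixed 68 = 281.
Compare {F2, F3}: link cost 228 + fixed 64 = 292.
Compare {F1, F2, F3}: link cost 212 + fixed 98 = 310.
All other subsets cost ≥ 281. Minimum total cost: 263.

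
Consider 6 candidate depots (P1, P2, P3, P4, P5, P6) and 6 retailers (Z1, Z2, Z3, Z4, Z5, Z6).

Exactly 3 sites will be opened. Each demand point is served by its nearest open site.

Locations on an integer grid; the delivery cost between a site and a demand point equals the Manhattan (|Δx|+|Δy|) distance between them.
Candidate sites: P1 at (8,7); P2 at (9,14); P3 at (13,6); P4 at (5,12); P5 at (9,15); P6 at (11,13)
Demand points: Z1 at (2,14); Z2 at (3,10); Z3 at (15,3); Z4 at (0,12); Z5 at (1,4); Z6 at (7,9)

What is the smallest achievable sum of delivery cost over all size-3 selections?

32

Open {P1, P3, P4}.
  Z1→P4 5, Z2→P4 4, Z3→P3 5, Z4→P4 5, Z5→P1 10, Z6→P1 3  ⇒ total 32.
Compare {P2, P3, P4}: total 36.
Compare {P3, P4, P5}: total 36.
No size-3 selection does better; minimum is 32.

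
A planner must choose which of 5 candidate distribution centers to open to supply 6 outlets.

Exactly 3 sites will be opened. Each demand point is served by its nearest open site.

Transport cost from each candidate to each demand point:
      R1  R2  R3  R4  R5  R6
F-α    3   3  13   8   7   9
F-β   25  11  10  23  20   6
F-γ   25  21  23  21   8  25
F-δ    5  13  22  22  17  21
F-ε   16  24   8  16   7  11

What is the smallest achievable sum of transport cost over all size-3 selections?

35

Open {F-α, F-β, F-ε}.
  R1→F-α 3, R2→F-α 3, R3→F-ε 8, R4→F-α 8, R5→F-α 7, R6→F-β 6  ⇒ total 35.
Compare {F-α, F-β, F-γ}: total 37.
Compare {F-α, F-β, F-δ}: total 37.
No size-3 selection does better; minimum is 35.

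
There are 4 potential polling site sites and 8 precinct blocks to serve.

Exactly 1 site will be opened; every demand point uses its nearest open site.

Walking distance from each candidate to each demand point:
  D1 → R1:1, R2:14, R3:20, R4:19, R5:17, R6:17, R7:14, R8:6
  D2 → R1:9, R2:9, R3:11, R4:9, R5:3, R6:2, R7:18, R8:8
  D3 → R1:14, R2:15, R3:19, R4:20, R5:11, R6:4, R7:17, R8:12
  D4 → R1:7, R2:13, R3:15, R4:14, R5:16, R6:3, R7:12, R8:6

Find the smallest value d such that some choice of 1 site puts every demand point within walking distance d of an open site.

Open {D4}.
  Farthest demand point is R5 at walking distance 16 (to D4); all others are ≤ 16.
With {D2} the worst case is 18.
With {D1} the worst case is 20.
No size-1 selection achieves below 16.

16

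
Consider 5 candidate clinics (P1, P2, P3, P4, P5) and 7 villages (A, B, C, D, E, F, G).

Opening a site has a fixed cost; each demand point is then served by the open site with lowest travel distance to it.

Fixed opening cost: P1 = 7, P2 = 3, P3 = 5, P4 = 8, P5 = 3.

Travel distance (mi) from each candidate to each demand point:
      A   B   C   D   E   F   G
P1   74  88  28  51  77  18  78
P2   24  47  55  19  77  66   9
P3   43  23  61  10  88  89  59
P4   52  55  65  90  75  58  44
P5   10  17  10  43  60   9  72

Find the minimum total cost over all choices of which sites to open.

136

Open {P2, P3, P5}: assign each demand point to its cheapest open site.
  A→P5 10, B→P5 17, C→P5 10, D→P3 10, E→P5 60, F→P5 9, G→P2 9
  travel distance 125, fixed 11 → total 136.
Compare {P2, P5}: travel distance 134 + fixed 6 = 140.
Compare {P1, P2, P3, P5}: travel distance 125 + fixed 18 = 143.
Compare {P2, P3, P4, P5}: travel distance 125 + fixed 19 = 144.
All other subsets cost ≥ 140. Minimum total cost: 136.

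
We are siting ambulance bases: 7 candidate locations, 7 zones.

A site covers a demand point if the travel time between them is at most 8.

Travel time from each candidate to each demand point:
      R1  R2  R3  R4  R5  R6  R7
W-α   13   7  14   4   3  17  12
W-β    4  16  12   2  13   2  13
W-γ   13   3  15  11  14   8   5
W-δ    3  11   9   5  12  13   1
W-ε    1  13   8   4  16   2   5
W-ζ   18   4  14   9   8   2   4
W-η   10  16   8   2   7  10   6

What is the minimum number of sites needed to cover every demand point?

2

Coverage sets (demand points within 8 of each site):
  W-α: {R2, R4, R5}
  W-β: {R1, R4, R6}
  W-γ: {R2, R6, R7}
  W-δ: {R1, R4, R7}
  W-ε: {R1, R3, R4, R6, R7}
  W-ζ: {R2, R5, R6, R7}
  W-η: {R3, R4, R5, R7}
No single site covers all 7 demand points.
But {W-α, W-ε} covers everything, so the minimum is 2.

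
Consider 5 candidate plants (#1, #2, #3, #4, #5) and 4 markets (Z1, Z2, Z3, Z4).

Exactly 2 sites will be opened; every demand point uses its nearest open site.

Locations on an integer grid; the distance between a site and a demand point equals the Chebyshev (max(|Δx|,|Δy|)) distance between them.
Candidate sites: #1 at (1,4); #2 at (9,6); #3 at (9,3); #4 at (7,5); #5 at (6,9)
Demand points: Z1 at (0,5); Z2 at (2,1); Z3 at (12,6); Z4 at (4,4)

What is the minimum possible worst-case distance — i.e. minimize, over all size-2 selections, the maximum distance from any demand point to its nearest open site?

Open {#1, #2}.
  Farthest demand point is Z2 at distance 3 (to #1); all others are ≤ 3.
With {#1, #3} the worst case is 3.
With {#1, #4} the worst case is 5.
No size-2 selection achieves below 3.

3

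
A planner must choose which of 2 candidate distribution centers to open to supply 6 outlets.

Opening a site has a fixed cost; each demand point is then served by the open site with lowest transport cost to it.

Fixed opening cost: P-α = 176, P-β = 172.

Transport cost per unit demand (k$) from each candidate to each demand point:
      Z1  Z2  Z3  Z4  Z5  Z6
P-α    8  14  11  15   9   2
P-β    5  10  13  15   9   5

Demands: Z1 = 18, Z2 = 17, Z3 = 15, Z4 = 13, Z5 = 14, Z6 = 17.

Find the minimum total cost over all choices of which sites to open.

Open {P-β}: assign each demand point to its cheapest open site.
  Z1→P-β 18×5=90, Z2→P-β 17×10=170, Z3→P-β 15×13=195, Z4→P-β 13×15=195, Z5→P-β 14×9=126, Z6→P-β 17×5=85
  transport cost 861, fixed 172 → total 1033.
Compare {P-α}: transport cost 902 + fixed 176 = 1078.
Compare {P-α, P-β}: transport cost 780 + fixed 348 = 1128.

1033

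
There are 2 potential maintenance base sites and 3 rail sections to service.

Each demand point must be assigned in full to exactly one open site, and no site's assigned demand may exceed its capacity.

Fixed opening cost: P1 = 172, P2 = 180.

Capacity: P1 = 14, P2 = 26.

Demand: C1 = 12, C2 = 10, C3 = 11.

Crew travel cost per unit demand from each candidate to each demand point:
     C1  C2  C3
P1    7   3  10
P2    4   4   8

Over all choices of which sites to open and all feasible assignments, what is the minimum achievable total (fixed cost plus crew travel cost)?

Open {P1, P2}; cheapest assignment that respects the capacities:
  P1 (cap 14, load 10): C2 — cost 10×3 = 30
  P2 (cap 26, load 23): C1, C3 — cost 12×4 + 11×8 = 136
  Shipping 166, fixed 352 → total 518.
  Any other capacity-feasible assignment to {P1, P2} ships for at least 166.
Total demand is 33 and no other set of sites has combined capacity ≥ 33, so {P1, P2} is the only feasible choice of open sites. Minimum: 518.

518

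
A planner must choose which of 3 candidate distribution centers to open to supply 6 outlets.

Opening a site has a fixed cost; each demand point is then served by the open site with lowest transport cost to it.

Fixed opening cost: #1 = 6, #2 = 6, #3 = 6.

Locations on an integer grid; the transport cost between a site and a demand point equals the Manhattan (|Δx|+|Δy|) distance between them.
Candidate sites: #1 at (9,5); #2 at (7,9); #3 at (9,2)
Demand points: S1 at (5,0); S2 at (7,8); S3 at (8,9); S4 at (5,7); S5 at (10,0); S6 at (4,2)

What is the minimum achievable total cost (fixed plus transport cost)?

32

Open {#2, #3}: assign each demand point to its cheapest open site.
  S1→#3 6, S2→#2 1, S3→#2 1, S4→#2 4, S5→#3 3, S6→#3 5
  transport cost 20, fixed 12 → total 32.
Compare {#1, #2, #3}: transport cost 20 + fixed 18 = 38.
Compare {#1, #2}: transport cost 29 + fixed 12 = 41.
Compare {#1, #3}: transport cost 30 + fixed 12 = 42.
All other subsets cost ≥ 38. Minimum total cost: 32.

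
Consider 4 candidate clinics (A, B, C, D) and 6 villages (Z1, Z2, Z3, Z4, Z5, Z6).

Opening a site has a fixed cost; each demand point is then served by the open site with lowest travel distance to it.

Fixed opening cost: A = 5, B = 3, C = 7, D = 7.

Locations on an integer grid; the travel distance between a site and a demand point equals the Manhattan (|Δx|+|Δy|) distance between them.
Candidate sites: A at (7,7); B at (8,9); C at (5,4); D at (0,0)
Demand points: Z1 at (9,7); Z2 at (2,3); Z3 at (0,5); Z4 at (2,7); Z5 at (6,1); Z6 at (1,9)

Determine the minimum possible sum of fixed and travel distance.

Open {B, C}: assign each demand point to its cheapest open site.
  Z1→B 3, Z2→C 4, Z3→C 6, Z4→C 6, Z5→C 4, Z6→B 7
  travel distance 30, fixed 10 → total 40.
Compare {A, C}: travel distance 29 + fixed 12 = 41.
Compare {C}: travel distance 36 + fixed 7 = 43.
Compare {A, B, C}: travel distance 28 + fixed 15 = 43.
All other subsets cost ≥ 41. Minimum total cost: 40.

40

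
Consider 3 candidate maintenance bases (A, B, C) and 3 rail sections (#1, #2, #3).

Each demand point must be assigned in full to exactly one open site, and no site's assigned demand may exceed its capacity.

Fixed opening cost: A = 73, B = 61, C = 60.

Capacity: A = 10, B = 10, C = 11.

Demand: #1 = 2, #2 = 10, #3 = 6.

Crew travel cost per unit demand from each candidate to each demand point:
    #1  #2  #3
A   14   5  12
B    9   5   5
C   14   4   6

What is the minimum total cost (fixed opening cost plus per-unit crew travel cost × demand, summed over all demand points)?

Open {B, C}; cheapest assignment that respects the capacities:
  B (cap 10, load 8): #1, #3 — cost 2×9 + 6×5 = 48
  C (cap 11, load 10): #2 — cost 10×4 = 40
  Shipping 88, fixed 121 → total 209.
  Any other capacity-feasible assignment to {B, C} ships for at least 88.
Compare {A, B}: its best feasible assignment gives total 232.
Compare {A, C}: its best feasible assignment gives total 247.
Every other set of open sites that can feasibly serve all demand totals ≥ 232 even under its best assignment. Minimum: 209.

209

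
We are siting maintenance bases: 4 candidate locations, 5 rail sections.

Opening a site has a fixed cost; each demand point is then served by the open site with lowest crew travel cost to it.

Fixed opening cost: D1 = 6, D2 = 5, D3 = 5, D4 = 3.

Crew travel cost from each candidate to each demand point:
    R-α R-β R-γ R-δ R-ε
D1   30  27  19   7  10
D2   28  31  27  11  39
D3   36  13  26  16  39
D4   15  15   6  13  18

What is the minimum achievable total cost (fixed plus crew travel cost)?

62

Open {D1, D4}: assign each demand point to its cheapest open site.
  R-α→D4 15, R-β→D4 15, R-γ→D4 6, R-δ→D1 7, R-ε→D1 10
  crew travel cost 53, fixed 9 → total 62.
Compare {D1, D3, D4}: crew travel cost 51 + fixed 14 = 65.
Compare {D1, D2, D4}: crew travel cost 53 + fixed 14 = 67.
Compare {D4}: crew travel cost 67 + fixed 3 = 70.
All other subsets cost ≥ 65. Minimum total cost: 62.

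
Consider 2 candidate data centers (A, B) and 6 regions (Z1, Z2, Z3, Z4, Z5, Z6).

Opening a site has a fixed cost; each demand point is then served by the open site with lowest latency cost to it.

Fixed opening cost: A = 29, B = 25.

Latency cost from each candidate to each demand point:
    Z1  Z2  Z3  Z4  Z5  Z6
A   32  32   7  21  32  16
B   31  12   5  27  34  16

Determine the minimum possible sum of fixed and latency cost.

150

Open {B}: assign each demand point to its cheapest open site.
  Z1→B 31, Z2→B 12, Z3→B 5, Z4→B 27, Z5→B 34, Z6→B 16
  latency cost 125, fixed 25 → total 150.
Compare {A}: latency cost 140 + fixed 29 = 169.
Compare {A, B}: latency cost 117 + fixed 54 = 171.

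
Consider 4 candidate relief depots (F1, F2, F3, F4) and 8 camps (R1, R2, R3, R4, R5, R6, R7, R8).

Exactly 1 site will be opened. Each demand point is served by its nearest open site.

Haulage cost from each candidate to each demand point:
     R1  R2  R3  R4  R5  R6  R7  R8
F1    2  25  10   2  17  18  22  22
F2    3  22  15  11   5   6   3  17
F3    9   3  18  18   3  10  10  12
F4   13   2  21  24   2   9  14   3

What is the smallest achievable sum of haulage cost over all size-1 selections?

82

Open {F2}.
  R1→F2 3, R2→F2 22, R3→F2 15, R4→F2 11, R5→F2 5, R6→F2 6, R7→F2 3, R8→F2 17  ⇒ total 82.
Compare {F3}: total 83.
Compare {F4}: total 88.
No size-1 selection does better; minimum is 82.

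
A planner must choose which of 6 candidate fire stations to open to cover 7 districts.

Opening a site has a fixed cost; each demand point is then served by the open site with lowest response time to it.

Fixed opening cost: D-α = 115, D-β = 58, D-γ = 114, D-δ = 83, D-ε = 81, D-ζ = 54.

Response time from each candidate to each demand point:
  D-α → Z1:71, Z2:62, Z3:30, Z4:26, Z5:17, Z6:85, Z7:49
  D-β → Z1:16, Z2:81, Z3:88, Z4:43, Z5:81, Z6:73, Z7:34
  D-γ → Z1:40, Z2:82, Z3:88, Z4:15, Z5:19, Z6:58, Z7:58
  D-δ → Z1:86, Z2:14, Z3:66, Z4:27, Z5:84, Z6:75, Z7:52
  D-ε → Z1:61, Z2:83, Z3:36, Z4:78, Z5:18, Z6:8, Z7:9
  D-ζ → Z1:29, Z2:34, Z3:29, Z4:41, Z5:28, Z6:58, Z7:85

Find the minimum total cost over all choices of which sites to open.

303

Open {D-ε, D-ζ}: assign each demand point to its cheapest open site.
  Z1→D-ζ 29, Z2→D-ζ 34, Z3→D-ζ 29, Z4→D-ζ 41, Z5→D-ε 18, Z6→D-ε 8, Z7→D-ε 9
  response time 168, fixed 135 → total 303.
Compare {D-δ, D-ε}: response time 173 + fixed 164 = 337.
Compare {D-β, D-ε, D-ζ}: response time 155 + fixed 193 = 348.
Compare {D-β, D-ε}: response time 211 + fixed 139 = 350.
All other subsets cost ≥ 337. Minimum total cost: 303.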